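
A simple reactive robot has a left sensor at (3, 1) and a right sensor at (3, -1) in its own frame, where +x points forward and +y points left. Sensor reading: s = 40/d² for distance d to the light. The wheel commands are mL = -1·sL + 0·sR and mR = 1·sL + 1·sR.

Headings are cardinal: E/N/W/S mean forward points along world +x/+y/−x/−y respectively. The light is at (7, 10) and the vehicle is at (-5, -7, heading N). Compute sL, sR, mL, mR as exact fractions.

8/73 40/317 -8/73 5456/23141

left sensor world pos  = (-6, -4); dL² = 365
right sensor world pos = (-4, -4); dR² = 317
sL = 40/365 = 8/73
sR = 40/317 = 40/317
mL = -1·sL + 0·sR = -8/73
mR = 1·sL + 1·sR = 5456/23141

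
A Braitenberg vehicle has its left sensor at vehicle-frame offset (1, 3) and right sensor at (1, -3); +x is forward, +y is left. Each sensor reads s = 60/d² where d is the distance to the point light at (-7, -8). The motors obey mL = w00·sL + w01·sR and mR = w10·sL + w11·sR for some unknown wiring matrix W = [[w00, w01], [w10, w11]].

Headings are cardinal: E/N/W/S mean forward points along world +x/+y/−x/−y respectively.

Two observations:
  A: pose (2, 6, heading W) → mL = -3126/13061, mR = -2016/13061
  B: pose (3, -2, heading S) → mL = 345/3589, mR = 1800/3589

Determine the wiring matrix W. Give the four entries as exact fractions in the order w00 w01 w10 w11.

-1 1/2 -1 1

obs A: pose=(2,6,W) → sL=12/37, sR=60/353, mL=-3126/13061, mR=-2016/13061
obs B: pose=(3,-2,S) → sL=30/97, sR=30/37, mL=345/3589, mR=1800/3589
sensor matrix S = [[12/37, 60/353], [30/97, 30/37]]; det S = 9862560/46875929
solve [mL_A; mL_B] = S·[w00; w01] and [mR_A; mR_B] = S·[w10; w11]:
  w00 = -1, w01 = 1/2, w10 = -1, w11 = 1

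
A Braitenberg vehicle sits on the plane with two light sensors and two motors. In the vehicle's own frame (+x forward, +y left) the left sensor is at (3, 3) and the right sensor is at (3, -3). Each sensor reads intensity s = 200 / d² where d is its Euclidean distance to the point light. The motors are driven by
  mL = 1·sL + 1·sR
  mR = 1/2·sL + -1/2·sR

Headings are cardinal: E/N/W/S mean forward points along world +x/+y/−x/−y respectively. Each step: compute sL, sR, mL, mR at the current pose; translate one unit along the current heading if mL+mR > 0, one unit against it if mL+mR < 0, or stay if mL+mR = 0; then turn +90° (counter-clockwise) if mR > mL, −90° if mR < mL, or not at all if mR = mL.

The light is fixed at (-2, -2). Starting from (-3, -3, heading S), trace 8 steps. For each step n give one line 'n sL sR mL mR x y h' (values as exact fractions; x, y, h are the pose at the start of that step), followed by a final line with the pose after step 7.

n=0: pose=(-3,-3,S); sL=10, sR=25/4; mL=65/4, mR=15/8; mL+mR=145/8 → advance +1; mR−mL=-115/8 → turn -1·90°
n=1: pose=(-3,-4,W); sL=200/41, sR=200/17; mL=11600/697, mR=-2400/697; mL+mR=9200/697 → advance +1; mR−mL=-14000/697 → turn -1·90°
n=2: pose=(-4,-4,N); sL=100/13, sR=100; mL=1400/13, mR=-600/13; mL+mR=800/13 → advance +1; mR−mL=-2000/13 → turn -1·90°
n=3: pose=(-4,-3,E); sL=40, sR=200/17; mL=880/17, mR=240/17; mL+mR=1120/17 → advance +1; mR−mL=-640/17 → turn -1·90°
n=4: pose=(-3,-3,S); sL=10, sR=25/4; mL=65/4, mR=15/8; mL+mR=145/8 → advance +1; mR−mL=-115/8 → turn -1·90°
n=5: pose=(-3,-4,W); sL=200/41, sR=200/17; mL=11600/697, mR=-2400/697; mL+mR=9200/697 → advance +1; mR−mL=-14000/697 → turn -1·90°
n=6: pose=(-4,-4,N); sL=100/13, sR=100; mL=1400/13, mR=-600/13; mL+mR=800/13 → advance +1; mR−mL=-2000/13 → turn -1·90°
n=7: pose=(-4,-3,E); sL=40, sR=200/17; mL=880/17, mR=240/17; mL+mR=1120/17 → advance +1; mR−mL=-640/17 → turn -1·90°

0 10 25/4 65/4 15/8 -3 -3 S
1 200/41 200/17 11600/697 -2400/697 -3 -4 W
2 100/13 100 1400/13 -600/13 -4 -4 N
3 40 200/17 880/17 240/17 -4 -3 E
4 10 25/4 65/4 15/8 -3 -3 S
5 200/41 200/17 11600/697 -2400/697 -3 -4 W
6 100/13 100 1400/13 -600/13 -4 -4 N
7 40 200/17 880/17 240/17 -4 -3 E
final -3 -3 S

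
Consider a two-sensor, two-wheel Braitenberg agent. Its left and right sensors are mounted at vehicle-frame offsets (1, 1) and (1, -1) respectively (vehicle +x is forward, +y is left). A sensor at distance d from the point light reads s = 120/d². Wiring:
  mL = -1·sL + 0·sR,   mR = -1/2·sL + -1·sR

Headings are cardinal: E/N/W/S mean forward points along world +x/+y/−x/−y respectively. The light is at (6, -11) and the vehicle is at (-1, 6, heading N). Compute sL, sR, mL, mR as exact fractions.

left sensor world pos  = (-2, 7); dL² = 388
right sensor world pos = (0, 7); dR² = 360
sL = 120/388 = 30/97
sR = 120/360 = 1/3
mL = -1·sL + 0·sR = -30/97
mR = -1/2·sL + -1·sR = -142/291

30/97 1/3 -30/97 -142/291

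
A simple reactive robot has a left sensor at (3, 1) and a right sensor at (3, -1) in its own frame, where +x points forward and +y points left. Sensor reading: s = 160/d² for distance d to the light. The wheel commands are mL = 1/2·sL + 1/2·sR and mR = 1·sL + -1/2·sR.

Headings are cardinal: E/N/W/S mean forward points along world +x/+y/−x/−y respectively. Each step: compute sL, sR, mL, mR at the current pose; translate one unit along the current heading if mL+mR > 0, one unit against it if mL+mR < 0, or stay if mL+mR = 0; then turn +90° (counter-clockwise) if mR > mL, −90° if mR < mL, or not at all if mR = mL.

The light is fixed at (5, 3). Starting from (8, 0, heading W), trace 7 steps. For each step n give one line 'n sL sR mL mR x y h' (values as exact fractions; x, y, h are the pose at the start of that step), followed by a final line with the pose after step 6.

n=0: pose=(8,0,W); sL=10, sR=40; mL=25, mR=-10; mL+mR=15 → advance +1; mR−mL=-35 → turn -1·90°
n=1: pose=(7,0,N); sL=160, sR=160/9; mL=800/9, mR=1360/9; mL+mR=240 → advance +1; mR−mL=560/9 → turn +1·90°
n=2: pose=(7,1,W); sL=16, sR=80; mL=48, mR=-24; mL+mR=24 → advance +1; mR−mL=-72 → turn -1·90°
n=3: pose=(6,1,N); sL=160, sR=32; mL=96, mR=144; mL+mR=240 → advance +1; mR−mL=48 → turn +1·90°
n=4: pose=(6,2,W); sL=20, sR=40; mL=30, mR=0; mL+mR=30 → advance +1; mR−mL=-30 → turn -1·90°
n=5: pose=(5,2,N); sL=32, sR=32; mL=32, mR=16; mL+mR=48 → advance +1; mR−mL=-16 → turn -1·90°
n=6: pose=(5,3,E); sL=16, sR=16; mL=16, mR=8; mL+mR=24 → advance +1; mR−mL=-8 → turn -1·90°

0 10 40 25 -10 8 0 W
1 160 160/9 800/9 1360/9 7 0 N
2 16 80 48 -24 7 1 W
3 160 32 96 144 6 1 N
4 20 40 30 0 6 2 W
5 32 32 32 16 5 2 N
6 16 16 16 8 5 3 E
final 6 3 S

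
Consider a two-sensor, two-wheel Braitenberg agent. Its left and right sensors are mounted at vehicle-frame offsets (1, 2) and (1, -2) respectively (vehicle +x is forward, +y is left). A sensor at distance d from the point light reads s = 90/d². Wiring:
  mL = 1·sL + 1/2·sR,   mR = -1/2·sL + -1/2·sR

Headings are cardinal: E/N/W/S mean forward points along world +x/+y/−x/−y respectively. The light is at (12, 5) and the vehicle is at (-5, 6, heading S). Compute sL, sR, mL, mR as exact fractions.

2/5 90/361 947/1805 -586/1805

left sensor world pos  = (-3, 5); dL² = 225
right sensor world pos = (-7, 5); dR² = 361
sL = 90/225 = 2/5
sR = 90/361 = 90/361
mL = 1·sL + 1/2·sR = 947/1805
mR = -1/2·sL + -1/2·sR = -586/1805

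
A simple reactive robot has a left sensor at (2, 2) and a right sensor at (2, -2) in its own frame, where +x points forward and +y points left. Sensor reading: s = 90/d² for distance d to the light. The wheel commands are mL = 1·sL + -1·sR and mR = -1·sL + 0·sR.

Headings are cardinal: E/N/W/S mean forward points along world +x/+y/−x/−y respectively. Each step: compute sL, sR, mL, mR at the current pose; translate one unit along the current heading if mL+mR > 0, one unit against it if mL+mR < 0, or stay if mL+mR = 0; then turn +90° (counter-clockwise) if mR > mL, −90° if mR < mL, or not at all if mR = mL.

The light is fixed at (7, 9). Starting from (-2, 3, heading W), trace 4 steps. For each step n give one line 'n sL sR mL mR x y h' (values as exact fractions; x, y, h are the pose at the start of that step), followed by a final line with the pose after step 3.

n=0: pose=(-2,3,W); sL=18/37, sR=90/137; mL=-864/5069, mR=-18/37; mL+mR=-90/137 → advance -1; mR−mL=-1602/5069 → turn -1·90°
n=1: pose=(-1,3,N); sL=45/58, sR=45/26; mL=-360/377, mR=-45/58; mL+mR=-45/26 → advance -1; mR−mL=135/754 → turn +1·90°
n=2: pose=(-1,2,W); sL=90/181, sR=18/25; mL=-1008/4525, mR=-90/181; mL+mR=-18/25 → advance -1; mR−mL=-1242/4525 → turn -1·90°
n=3: pose=(0,2,N); sL=45/53, sR=9/5; mL=-252/265, mR=-45/53; mL+mR=-9/5 → advance -1; mR−mL=27/265 → turn +1·90°

0 18/37 90/137 -864/5069 -18/37 -2 3 W
1 45/58 45/26 -360/377 -45/58 -1 3 N
2 90/181 18/25 -1008/4525 -90/181 -1 2 W
3 45/53 9/5 -252/265 -45/53 0 2 N
final 0 1 W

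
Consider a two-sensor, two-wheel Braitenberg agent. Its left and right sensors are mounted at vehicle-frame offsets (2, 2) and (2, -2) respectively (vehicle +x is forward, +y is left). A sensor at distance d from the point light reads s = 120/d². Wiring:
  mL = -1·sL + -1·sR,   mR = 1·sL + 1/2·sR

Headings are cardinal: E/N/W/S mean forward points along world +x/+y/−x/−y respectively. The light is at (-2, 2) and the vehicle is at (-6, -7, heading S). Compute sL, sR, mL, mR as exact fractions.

left sensor world pos  = (-4, -9); dL² = 125
right sensor world pos = (-8, -9); dR² = 157
sL = 120/125 = 24/25
sR = 120/157 = 120/157
mL = -1·sL + -1·sR = -6768/3925
mR = 1·sL + 1/2·sR = 5268/3925

24/25 120/157 -6768/3925 5268/3925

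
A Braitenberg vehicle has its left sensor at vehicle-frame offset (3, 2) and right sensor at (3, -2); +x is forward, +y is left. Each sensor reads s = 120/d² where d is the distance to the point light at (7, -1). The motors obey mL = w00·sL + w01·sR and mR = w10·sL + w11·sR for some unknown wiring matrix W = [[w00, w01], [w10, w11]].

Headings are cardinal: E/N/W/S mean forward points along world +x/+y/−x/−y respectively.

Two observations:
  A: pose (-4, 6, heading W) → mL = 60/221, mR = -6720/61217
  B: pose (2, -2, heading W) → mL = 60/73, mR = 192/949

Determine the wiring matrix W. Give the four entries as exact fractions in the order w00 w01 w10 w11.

1/2 0 -1 1

obs A: pose=(-4,6,W) → sL=120/221, sR=120/277, mL=60/221, mR=-6720/61217
obs B: pose=(2,-2,W) → sL=120/73, sR=24/13, mL=60/73, mR=192/949
sensor matrix S = [[120/221, 120/277], [120/73, 24/13]]; det S = 16865280/58094933
solve [mL_A; mL_B] = S·[w00; w01] and [mR_A; mR_B] = S·[w10; w11]:
  w00 = 1/2, w01 = 0, w10 = -1, w11 = 1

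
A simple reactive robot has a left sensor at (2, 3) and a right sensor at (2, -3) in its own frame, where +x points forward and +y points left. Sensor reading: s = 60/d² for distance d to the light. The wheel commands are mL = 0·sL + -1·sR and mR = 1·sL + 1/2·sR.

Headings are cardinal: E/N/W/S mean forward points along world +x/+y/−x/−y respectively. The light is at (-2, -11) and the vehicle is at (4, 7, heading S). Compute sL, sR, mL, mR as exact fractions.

left sensor world pos  = (7, 5); dL² = 337
right sensor world pos = (1, 5); dR² = 265
sL = 60/337 = 60/337
sR = 60/265 = 12/53
mL = 0·sL + -1·sR = -12/53
mR = 1·sL + 1/2·sR = 5202/17861

60/337 12/53 -12/53 5202/17861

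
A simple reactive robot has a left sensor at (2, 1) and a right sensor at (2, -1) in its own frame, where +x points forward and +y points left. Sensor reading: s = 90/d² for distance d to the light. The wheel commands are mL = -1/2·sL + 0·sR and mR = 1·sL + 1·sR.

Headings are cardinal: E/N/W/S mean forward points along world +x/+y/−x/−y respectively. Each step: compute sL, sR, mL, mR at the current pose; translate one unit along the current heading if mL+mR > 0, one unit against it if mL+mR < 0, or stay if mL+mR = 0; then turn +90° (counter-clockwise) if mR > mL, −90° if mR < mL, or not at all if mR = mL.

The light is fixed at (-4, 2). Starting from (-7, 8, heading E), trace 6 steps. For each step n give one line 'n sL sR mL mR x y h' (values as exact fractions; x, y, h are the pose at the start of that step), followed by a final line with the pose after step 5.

n=0: pose=(-7,8,E); sL=9/5, sR=45/13; mL=-9/10, mR=342/65; mL+mR=567/130 → advance +1; mR−mL=801/130 → turn +1·90°
n=1: pose=(-6,8,N); sL=90/73, sR=18/13; mL=-45/73, mR=2484/949; mL+mR=1899/949 → advance +1; mR−mL=3069/949 → turn +1·90°
n=2: pose=(-6,9,W); sL=45/26, sR=9/8; mL=-45/52, mR=297/104; mL+mR=207/104 → advance +1; mR−mL=387/104 → turn +1·90°
n=3: pose=(-7,9,S); sL=90/29, sR=90/41; mL=-45/29, mR=6300/1189; mL+mR=4455/1189 → advance +1; mR−mL=8145/1189 → turn +1·90°
n=4: pose=(-7,8,E); sL=9/5, sR=45/13; mL=-9/10, mR=342/65; mL+mR=567/130 → advance +1; mR−mL=801/130 → turn +1·90°
n=5: pose=(-6,8,N); sL=90/73, sR=18/13; mL=-45/73, mR=2484/949; mL+mR=1899/949 → advance +1; mR−mL=3069/949 → turn +1·90°

0 9/5 45/13 -9/10 342/65 -7 8 E
1 90/73 18/13 -45/73 2484/949 -6 8 N
2 45/26 9/8 -45/52 297/104 -6 9 W
3 90/29 90/41 -45/29 6300/1189 -7 9 S
4 9/5 45/13 -9/10 342/65 -7 8 E
5 90/73 18/13 -45/73 2484/949 -6 8 N
final -6 9 W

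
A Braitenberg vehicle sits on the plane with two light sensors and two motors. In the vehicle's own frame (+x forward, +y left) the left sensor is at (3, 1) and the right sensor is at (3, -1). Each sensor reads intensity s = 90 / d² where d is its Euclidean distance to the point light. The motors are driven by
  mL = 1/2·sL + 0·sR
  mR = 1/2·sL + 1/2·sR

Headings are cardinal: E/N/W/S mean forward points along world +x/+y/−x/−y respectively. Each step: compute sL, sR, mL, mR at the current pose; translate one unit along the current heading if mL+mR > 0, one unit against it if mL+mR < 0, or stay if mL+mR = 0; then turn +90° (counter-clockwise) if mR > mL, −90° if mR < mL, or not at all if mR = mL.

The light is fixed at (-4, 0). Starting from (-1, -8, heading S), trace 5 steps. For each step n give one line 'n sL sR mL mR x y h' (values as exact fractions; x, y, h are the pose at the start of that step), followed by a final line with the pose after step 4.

n=0: pose=(-1,-8,S); sL=90/137, sR=18/25; mL=45/137, mR=2358/3425; mL+mR=3483/3425 → advance +1; mR−mL=9/25 → turn +1·90°
n=1: pose=(-1,-9,E); sL=9/10, sR=45/68; mL=9/20, mR=531/680; mL+mR=837/680 → advance +1; mR−mL=45/136 → turn +1·90°
n=2: pose=(0,-9,N); sL=2, sR=90/61; mL=1, mR=106/61; mL+mR=167/61 → advance +1; mR−mL=45/61 → turn +1·90°
n=3: pose=(0,-8,W); sL=45/41, sR=9/5; mL=45/82, mR=297/205; mL+mR=819/410 → advance +1; mR−mL=9/10 → turn +1·90°
n=4: pose=(-1,-8,S); sL=90/137, sR=18/25; mL=45/137, mR=2358/3425; mL+mR=3483/3425 → advance +1; mR−mL=9/25 → turn +1·90°

0 90/137 18/25 45/137 2358/3425 -1 -8 S
1 9/10 45/68 9/20 531/680 -1 -9 E
2 2 90/61 1 106/61 0 -9 N
3 45/41 9/5 45/82 297/205 0 -8 W
4 90/137 18/25 45/137 2358/3425 -1 -8 S
final -1 -9 E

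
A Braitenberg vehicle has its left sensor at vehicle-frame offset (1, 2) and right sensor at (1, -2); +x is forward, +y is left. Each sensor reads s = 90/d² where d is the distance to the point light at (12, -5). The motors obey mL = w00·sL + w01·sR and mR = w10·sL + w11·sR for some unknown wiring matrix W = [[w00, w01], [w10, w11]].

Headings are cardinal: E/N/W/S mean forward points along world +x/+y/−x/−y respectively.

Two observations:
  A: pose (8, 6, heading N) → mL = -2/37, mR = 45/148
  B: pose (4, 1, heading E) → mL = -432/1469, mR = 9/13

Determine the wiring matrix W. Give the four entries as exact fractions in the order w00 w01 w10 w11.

1/2 -1/2 0 1/2

obs A: pose=(8,6,N) → sL=1/2, sR=45/74, mL=-2/37, mR=45/148
obs B: pose=(4,1,E) → sL=90/113, sR=18/13, mL=-432/1469, mR=9/13
sensor matrix S = [[1/2, 45/74], [90/113, 18/13]]; det S = 11304/54353
solve [mL_A; mL_B] = S·[w00; w01] and [mR_A; mR_B] = S·[w10; w11]:
  w00 = 1/2, w01 = -1/2, w10 = 0, w11 = 1/2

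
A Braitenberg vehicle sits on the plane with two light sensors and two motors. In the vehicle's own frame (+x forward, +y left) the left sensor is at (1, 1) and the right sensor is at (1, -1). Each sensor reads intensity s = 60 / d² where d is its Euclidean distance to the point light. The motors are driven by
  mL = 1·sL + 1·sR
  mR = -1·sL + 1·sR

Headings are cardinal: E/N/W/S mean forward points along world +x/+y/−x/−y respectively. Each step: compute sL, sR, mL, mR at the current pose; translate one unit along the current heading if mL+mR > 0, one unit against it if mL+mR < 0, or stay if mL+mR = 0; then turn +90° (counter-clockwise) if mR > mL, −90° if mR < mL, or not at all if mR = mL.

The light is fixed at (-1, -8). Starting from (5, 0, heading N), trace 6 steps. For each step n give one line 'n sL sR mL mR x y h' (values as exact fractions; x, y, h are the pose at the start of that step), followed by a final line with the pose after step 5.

n=0: pose=(5,0,N); sL=30/53, sR=6/13; mL=708/689, mR=-72/689; mL+mR=12/13 → advance +1; mR−mL=-60/53 → turn -1·90°
n=1: pose=(5,1,E); sL=60/149, sR=60/113; mL=15720/16837, mR=2160/16837; mL+mR=120/113 → advance +1; mR−mL=-120/149 → turn -1·90°
n=2: pose=(6,1,S); sL=15/32, sR=3/5; mL=171/160, mR=21/160; mL+mR=6/5 → advance +1; mR−mL=-15/16 → turn -1·90°
n=3: pose=(6,0,W); sL=12/17, sR=20/39; mL=808/663, mR=-128/663; mL+mR=40/39 → advance +1; mR−mL=-24/17 → turn -1·90°
n=4: pose=(5,0,N); sL=30/53, sR=6/13; mL=708/689, mR=-72/689; mL+mR=12/13 → advance +1; mR−mL=-60/53 → turn -1·90°
n=5: pose=(5,1,E); sL=60/149, sR=60/113; mL=15720/16837, mR=2160/16837; mL+mR=120/113 → advance +1; mR−mL=-120/149 → turn -1·90°

0 30/53 6/13 708/689 -72/689 5 0 N
1 60/149 60/113 15720/16837 2160/16837 5 1 E
2 15/32 3/5 171/160 21/160 6 1 S
3 12/17 20/39 808/663 -128/663 6 0 W
4 30/53 6/13 708/689 -72/689 5 0 N
5 60/149 60/113 15720/16837 2160/16837 5 1 E
final 6 1 S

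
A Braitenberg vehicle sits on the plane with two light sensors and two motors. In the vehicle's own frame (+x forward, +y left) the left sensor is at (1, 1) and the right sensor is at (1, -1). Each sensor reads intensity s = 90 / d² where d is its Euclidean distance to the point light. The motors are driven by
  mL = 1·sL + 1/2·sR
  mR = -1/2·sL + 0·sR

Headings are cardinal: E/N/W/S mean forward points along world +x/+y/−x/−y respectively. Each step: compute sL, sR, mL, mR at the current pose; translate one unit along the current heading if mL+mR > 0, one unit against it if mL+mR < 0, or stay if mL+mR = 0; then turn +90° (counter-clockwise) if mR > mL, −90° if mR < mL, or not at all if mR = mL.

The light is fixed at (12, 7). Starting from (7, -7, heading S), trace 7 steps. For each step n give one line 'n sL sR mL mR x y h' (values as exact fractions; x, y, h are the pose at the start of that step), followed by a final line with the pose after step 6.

n=0: pose=(7,-7,S); sL=90/241, sR=10/29; mL=3815/6989, mR=-45/241; mL+mR=2510/6989 → advance +1; mR−mL=-5120/6989 → turn -1·90°
n=1: pose=(7,-8,W); sL=45/146, sR=45/116; mL=8505/16936, mR=-45/292; mL+mR=5895/16936 → advance +1; mR−mL=-11115/16936 → turn -1·90°
n=2: pose=(6,-8,N); sL=18/49, sR=90/221; mL=6183/10829, mR=-9/49; mL+mR=4194/10829 → advance +1; mR−mL=-8172/10829 → turn -1·90°
n=3: pose=(6,-7,E); sL=45/97, sR=9/25; mL=3123/4850, mR=-45/194; mL+mR=999/2425 → advance +1; mR−mL=-2124/2425 → turn -1·90°
n=4: pose=(7,-7,S); sL=90/241, sR=10/29; mL=3815/6989, mR=-45/241; mL+mR=2510/6989 → advance +1; mR−mL=-5120/6989 → turn -1·90°
n=5: pose=(7,-8,W); sL=45/146, sR=45/116; mL=8505/16936, mR=-45/292; mL+mR=5895/16936 → advance +1; mR−mL=-11115/16936 → turn -1·90°
n=6: pose=(6,-8,N); sL=18/49, sR=90/221; mL=6183/10829, mR=-9/49; mL+mR=4194/10829 → advance +1; mR−mL=-8172/10829 → turn -1·90°

0 90/241 10/29 3815/6989 -45/241 7 -7 S
1 45/146 45/116 8505/16936 -45/292 7 -8 W
2 18/49 90/221 6183/10829 -9/49 6 -8 N
3 45/97 9/25 3123/4850 -45/194 6 -7 E
4 90/241 10/29 3815/6989 -45/241 7 -7 S
5 45/146 45/116 8505/16936 -45/292 7 -8 W
6 18/49 90/221 6183/10829 -9/49 6 -8 N
final 6 -7 E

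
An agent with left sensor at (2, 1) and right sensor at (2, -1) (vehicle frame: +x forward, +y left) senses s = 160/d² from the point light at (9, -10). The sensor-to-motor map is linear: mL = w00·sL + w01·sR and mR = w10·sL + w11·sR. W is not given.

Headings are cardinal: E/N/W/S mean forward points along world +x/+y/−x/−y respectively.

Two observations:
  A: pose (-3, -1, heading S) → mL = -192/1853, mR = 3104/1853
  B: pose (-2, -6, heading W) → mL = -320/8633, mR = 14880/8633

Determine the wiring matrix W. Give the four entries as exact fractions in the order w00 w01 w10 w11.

obs A: pose=(-3,-1,S) → sL=16/17, sR=80/109, mL=-192/1853, mR=3104/1853
obs B: pose=(-2,-6,W) → sL=80/89, sR=80/97, mL=-320/8633, mR=14880/8633
sensor matrix S = [[16/17, 80/109], [80/89, 80/97]]; det S = 1863680/15996949
solve [mL_A; mL_B] = S·[w00; w01] and [mR_A; mR_B] = S·[w10; w11]:
  w00 = -1/2, w01 = 1/2, w10 = 1, w11 = 1

-1/2 1/2 1 1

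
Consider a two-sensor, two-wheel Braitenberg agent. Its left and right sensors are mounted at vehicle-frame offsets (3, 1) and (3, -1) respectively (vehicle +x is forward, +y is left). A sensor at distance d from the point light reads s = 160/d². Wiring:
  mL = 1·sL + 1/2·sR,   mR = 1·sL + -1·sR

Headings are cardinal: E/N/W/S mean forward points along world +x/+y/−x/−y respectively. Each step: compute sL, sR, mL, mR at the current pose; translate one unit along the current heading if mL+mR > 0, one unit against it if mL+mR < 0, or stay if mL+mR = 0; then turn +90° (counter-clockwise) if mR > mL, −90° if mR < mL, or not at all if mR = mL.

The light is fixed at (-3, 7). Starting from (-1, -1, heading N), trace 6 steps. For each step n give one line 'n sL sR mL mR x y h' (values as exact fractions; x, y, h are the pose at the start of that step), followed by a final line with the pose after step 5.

n=0: pose=(-1,-1,N); sL=80/13, sR=80/17; mL=1880/221, mR=320/221; mL+mR=2200/221 → advance +1; mR−mL=-120/17 → turn -1·90°
n=1: pose=(-1,0,E); sL=160/61, sR=160/89; mL=19120/5429, mR=4480/5429; mL+mR=23600/5429 → advance +1; mR−mL=-240/89 → turn -1·90°
n=2: pose=(0,0,S); sL=40/29, sR=20/13; mL=810/377, mR=-60/377; mL+mR=750/377 → advance +1; mR−mL=-30/13 → turn -1·90°
n=3: pose=(0,-1,W); sL=160/81, sR=160/49; mL=14320/3969, mR=-5120/3969; mL+mR=9200/3969 → advance +1; mR−mL=-240/49 → turn -1·90°
n=4: pose=(-1,-1,N); sL=80/13, sR=80/17; mL=1880/221, mR=320/221; mL+mR=2200/221 → advance +1; mR−mL=-120/17 → turn -1·90°
n=5: pose=(-1,0,E); sL=160/61, sR=160/89; mL=19120/5429, mR=4480/5429; mL+mR=23600/5429 → advance +1; mR−mL=-240/89 → turn -1·90°

0 80/13 80/17 1880/221 320/221 -1 -1 N
1 160/61 160/89 19120/5429 4480/5429 -1 0 E
2 40/29 20/13 810/377 -60/377 0 0 S
3 160/81 160/49 14320/3969 -5120/3969 0 -1 W
4 80/13 80/17 1880/221 320/221 -1 -1 N
5 160/61 160/89 19120/5429 4480/5429 -1 0 E
final 0 0 S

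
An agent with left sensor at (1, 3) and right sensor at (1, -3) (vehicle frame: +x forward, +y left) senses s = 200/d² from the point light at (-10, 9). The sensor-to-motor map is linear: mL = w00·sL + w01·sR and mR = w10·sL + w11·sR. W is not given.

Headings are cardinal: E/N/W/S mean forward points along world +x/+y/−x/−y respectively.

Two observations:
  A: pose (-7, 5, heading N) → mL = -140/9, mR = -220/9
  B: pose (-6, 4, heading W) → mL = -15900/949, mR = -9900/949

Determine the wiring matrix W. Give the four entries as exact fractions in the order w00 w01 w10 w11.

obs A: pose=(-7,5,N) → sL=200/9, sR=40/9, mL=-140/9, mR=-220/9
obs B: pose=(-6,4,W) → sL=200/73, sR=200/13, mL=-15900/949, mR=-9900/949
sensor matrix S = [[200/9, 40/9], [200/73, 200/13]]; det S = 2816000/8541
solve [mL_A; mL_B] = S·[w00; w01] and [mR_A; mR_B] = S·[w10; w11]:
  w00 = -1/2, w01 = -1, w10 = -1, w11 = -1/2

-1/2 -1 -1 -1/2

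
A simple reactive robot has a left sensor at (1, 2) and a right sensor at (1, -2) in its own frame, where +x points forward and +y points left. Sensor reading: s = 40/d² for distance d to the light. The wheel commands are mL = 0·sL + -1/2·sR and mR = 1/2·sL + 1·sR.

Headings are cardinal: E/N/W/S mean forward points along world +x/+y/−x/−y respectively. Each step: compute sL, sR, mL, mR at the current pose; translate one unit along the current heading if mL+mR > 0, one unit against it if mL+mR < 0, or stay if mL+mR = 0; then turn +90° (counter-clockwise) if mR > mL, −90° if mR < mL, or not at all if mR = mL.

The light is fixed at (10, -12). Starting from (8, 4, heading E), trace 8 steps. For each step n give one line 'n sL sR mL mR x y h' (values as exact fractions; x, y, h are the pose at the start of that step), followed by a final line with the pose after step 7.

0 8/65 40/197 -20/197 3388/12805 8 4 E
1 20/149 4/29 -2/29 886/4321 9 4 N
2 40/229 8/73 -4/73 3292/16717 9 5 W
3 5/32 5/34 -5/68 245/1088 8 5 S
4 8/65 40/197 -20/197 3388/12805 8 4 E
5 20/149 4/29 -2/29 886/4321 9 4 N
6 40/229 8/73 -4/73 3292/16717 9 5 W
7 5/32 5/34 -5/68 245/1088 8 5 S
final 8 4 E

n=0: pose=(8,4,E); sL=8/65, sR=40/197; mL=-20/197, mR=3388/12805; mL+mR=2088/12805 → advance +1; mR−mL=4688/12805 → turn +1·90°
n=1: pose=(9,4,N); sL=20/149, sR=4/29; mL=-2/29, mR=886/4321; mL+mR=588/4321 → advance +1; mR−mL=1184/4321 → turn +1·90°
n=2: pose=(9,5,W); sL=40/229, sR=8/73; mL=-4/73, mR=3292/16717; mL+mR=2376/16717 → advance +1; mR−mL=4208/16717 → turn +1·90°
n=3: pose=(8,5,S); sL=5/32, sR=5/34; mL=-5/68, mR=245/1088; mL+mR=165/1088 → advance +1; mR−mL=325/1088 → turn +1·90°
n=4: pose=(8,4,E); sL=8/65, sR=40/197; mL=-20/197, mR=3388/12805; mL+mR=2088/12805 → advance +1; mR−mL=4688/12805 → turn +1·90°
n=5: pose=(9,4,N); sL=20/149, sR=4/29; mL=-2/29, mR=886/4321; mL+mR=588/4321 → advance +1; mR−mL=1184/4321 → turn +1·90°
n=6: pose=(9,5,W); sL=40/229, sR=8/73; mL=-4/73, mR=3292/16717; mL+mR=2376/16717 → advance +1; mR−mL=4208/16717 → turn +1·90°
n=7: pose=(8,5,S); sL=5/32, sR=5/34; mL=-5/68, mR=245/1088; mL+mR=165/1088 → advance +1; mR−mL=325/1088 → turn +1·90°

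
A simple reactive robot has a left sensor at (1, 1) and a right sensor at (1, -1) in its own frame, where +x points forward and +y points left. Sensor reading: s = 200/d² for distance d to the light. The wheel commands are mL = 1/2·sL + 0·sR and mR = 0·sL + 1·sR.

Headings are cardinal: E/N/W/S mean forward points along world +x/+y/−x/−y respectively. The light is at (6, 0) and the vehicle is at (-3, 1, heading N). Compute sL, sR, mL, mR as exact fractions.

left sensor world pos  = (-4, 2); dL² = 104
right sensor world pos = (-2, 2); dR² = 68
sL = 200/104 = 25/13
sR = 200/68 = 50/17
mL = 1/2·sL + 0·sR = 25/26
mR = 0·sL + 1·sR = 50/17

25/13 50/17 25/26 50/17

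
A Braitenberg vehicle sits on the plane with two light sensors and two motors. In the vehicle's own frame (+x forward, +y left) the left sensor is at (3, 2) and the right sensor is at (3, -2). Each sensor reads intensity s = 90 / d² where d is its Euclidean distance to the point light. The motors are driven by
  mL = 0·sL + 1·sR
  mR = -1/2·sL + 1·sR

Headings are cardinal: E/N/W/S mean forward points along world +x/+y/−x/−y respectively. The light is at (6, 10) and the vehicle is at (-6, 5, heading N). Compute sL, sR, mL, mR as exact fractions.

left sensor world pos  = (-8, 8); dL² = 200
right sensor world pos = (-4, 8); dR² = 104
sL = 90/200 = 9/20
sR = 90/104 = 45/52
mL = 0·sL + 1·sR = 45/52
mR = -1/2·sL + 1·sR = 333/520

9/20 45/52 45/52 333/520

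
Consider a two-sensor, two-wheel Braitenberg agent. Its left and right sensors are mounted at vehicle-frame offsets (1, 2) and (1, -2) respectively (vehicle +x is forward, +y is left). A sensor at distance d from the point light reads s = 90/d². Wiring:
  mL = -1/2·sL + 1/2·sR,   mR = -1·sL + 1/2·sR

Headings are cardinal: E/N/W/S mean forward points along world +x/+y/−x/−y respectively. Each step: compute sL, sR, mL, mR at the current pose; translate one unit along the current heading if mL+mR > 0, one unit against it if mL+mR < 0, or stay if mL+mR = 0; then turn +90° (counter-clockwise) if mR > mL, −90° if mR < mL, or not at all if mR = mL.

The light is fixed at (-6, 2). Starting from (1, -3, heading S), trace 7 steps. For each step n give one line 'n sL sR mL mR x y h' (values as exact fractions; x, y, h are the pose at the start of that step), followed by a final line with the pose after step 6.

n=0: pose=(1,-3,S); sL=10/13, sR=90/61; mL=280/793, mR=-25/793; mL+mR=255/793 → advance +1; mR−mL=-5/13 → turn -1·90°
n=1: pose=(1,-4,W); sL=9/10, sR=45/26; mL=27/65, mR=-9/260; mL+mR=99/260 → advance +1; mR−mL=-9/20 → turn -1·90°
n=2: pose=(0,-4,N); sL=90/41, sR=90/89; mL=-2160/3649, mR=-6165/3649; mL+mR=-8325/3649 → advance -1; mR−mL=-45/41 → turn -1·90°
n=3: pose=(0,-5,E); sL=45/37, sR=9/13; mL=-126/481, mR=-837/962; mL+mR=-1089/962 → advance -1; mR−mL=-45/74 → turn -1·90°
n=4: pose=(-1,-5,S); sL=90/113, sR=90/73; mL=1800/8249, mR=-1485/8249; mL+mR=315/8249 → advance +1; mR−mL=-45/113 → turn -1·90°
n=5: pose=(-1,-6,W); sL=45/58, sR=45/26; mL=180/377, mR=135/1508; mL+mR=855/1508 → advance +1; mR−mL=-45/116 → turn -1·90°
n=6: pose=(-2,-6,N); sL=90/53, sR=18/17; mL=-288/901, mR=-1053/901; mL+mR=-1341/901 → advance -1; mR−mL=-45/53 → turn -1·90°

0 10/13 90/61 280/793 -25/793 1 -3 S
1 9/10 45/26 27/65 -9/260 1 -4 W
2 90/41 90/89 -2160/3649 -6165/3649 0 -4 N
3 45/37 9/13 -126/481 -837/962 0 -5 E
4 90/113 90/73 1800/8249 -1485/8249 -1 -5 S
5 45/58 45/26 180/377 135/1508 -1 -6 W
6 90/53 18/17 -288/901 -1053/901 -2 -6 N
final -2 -7 E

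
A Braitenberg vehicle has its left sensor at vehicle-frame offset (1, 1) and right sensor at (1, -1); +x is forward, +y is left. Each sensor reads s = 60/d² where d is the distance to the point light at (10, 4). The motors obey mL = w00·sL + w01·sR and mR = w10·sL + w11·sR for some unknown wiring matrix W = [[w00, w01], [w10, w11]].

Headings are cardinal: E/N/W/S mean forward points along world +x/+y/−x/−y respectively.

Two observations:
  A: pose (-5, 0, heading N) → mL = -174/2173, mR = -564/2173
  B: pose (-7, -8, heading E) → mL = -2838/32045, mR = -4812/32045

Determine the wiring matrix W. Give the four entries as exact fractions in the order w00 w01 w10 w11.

obs A: pose=(-5,0,N) → sL=12/53, sR=12/41, mL=-174/2173, mR=-564/2173
obs B: pose=(-7,-8,E) → sL=60/377, sR=12/85, mL=-2838/32045, mR=-4812/32045
sensor matrix S = [[12/53, 12/41], [60/377, 12/85]]; det S = -1017792/69633785
solve [mL_A; mL_B] = S·[w00; w01] and [mR_A; mR_B] = S·[w10; w11]:
  w00 = -1, w01 = 1/2, w10 = -1/2, w11 = -1/2

-1 1/2 -1/2 -1/2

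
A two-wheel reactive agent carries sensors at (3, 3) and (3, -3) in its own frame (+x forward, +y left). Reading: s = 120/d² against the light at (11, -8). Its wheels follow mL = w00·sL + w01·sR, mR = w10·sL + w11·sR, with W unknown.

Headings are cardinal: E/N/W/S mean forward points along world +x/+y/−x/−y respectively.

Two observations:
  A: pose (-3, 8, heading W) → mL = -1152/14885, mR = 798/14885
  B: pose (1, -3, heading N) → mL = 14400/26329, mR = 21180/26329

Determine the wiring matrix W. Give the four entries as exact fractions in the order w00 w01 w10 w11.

obs A: pose=(-3,8,W) → sL=60/229, sR=12/65, mL=-1152/14885, mR=798/14885
obs B: pose=(1,-3,N) → sL=120/233, sR=120/113, mL=14400/26329, mR=21180/26329
sensor matrix S = [[60/229, 12/65], [120/233, 120/113]]; det S = 14356224/78381433
solve [mL_A; mL_B] = S·[w00; w01] and [mR_A; mR_B] = S·[w10; w11]:
  w00 = -1, w01 = 1, w10 = -1/2, w11 = 1

-1 1 -1/2 1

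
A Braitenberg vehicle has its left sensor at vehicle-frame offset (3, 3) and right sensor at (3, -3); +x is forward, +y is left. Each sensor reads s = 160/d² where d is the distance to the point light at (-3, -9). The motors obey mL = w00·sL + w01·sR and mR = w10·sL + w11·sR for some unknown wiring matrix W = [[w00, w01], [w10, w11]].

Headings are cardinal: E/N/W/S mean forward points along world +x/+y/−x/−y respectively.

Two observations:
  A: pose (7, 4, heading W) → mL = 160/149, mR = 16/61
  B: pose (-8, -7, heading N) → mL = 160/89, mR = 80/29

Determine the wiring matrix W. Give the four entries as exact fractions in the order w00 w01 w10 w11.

obs A: pose=(7,4,W) → sL=160/149, sR=32/61, mL=160/149, mR=16/61
obs B: pose=(-8,-7,N) → sL=160/89, sR=160/29, mL=160/89, mR=80/29
sensor matrix S = [[160/149, 32/61], [160/89, 160/29]]; det S = 116858880/23458709
solve [mL_A; mL_B] = S·[w00; w01] and [mR_A; mR_B] = S·[w10; w11]:
  w00 = 1, w01 = 0, w10 = 0, w11 = 1/2

1 0 0 1/2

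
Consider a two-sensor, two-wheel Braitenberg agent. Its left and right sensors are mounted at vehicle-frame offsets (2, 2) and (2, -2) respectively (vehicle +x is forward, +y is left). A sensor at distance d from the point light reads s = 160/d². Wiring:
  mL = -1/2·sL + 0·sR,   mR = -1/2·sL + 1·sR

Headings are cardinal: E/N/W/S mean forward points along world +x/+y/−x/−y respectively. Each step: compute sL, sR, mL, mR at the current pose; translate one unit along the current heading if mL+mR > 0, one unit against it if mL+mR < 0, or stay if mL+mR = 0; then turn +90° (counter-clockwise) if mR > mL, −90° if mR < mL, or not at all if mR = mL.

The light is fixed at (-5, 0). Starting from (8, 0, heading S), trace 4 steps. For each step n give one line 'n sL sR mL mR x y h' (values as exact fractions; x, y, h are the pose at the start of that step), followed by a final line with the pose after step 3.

0 160/229 32/25 -80/229 5328/5725 8 0 S
1 80/113 80/117 -40/113 4360/13221 8 -1 E
2 160/101 160/197 -80/101 400/19897 7 -1 N
3 40/29 8/5 -20/29 132/145 7 -2 W
final 6 -2 S

n=0: pose=(8,0,S); sL=160/229, sR=32/25; mL=-80/229, mR=5328/5725; mL+mR=3328/5725 → advance +1; mR−mL=32/25 → turn +1·90°
n=1: pose=(8,-1,E); sL=80/113, sR=80/117; mL=-40/113, mR=4360/13221; mL+mR=-320/13221 → advance -1; mR−mL=80/117 → turn +1·90°
n=2: pose=(7,-1,N); sL=160/101, sR=160/197; mL=-80/101, mR=400/19897; mL+mR=-15360/19897 → advance -1; mR−mL=160/197 → turn +1·90°
n=3: pose=(7,-2,W); sL=40/29, sR=8/5; mL=-20/29, mR=132/145; mL+mR=32/145 → advance +1; mR−mL=8/5 → turn +1·90°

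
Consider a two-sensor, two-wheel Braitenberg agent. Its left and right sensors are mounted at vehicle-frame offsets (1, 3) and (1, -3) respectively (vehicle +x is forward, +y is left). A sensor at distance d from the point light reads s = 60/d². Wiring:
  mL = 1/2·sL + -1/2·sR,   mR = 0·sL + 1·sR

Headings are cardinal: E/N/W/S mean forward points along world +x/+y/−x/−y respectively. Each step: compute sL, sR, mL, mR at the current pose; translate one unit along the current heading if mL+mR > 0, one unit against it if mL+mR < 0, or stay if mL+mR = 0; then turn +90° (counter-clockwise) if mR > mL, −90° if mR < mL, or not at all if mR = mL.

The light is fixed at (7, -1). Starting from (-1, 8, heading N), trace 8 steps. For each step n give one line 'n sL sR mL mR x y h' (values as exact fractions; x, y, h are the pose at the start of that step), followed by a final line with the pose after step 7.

n=0: pose=(-1,8,N); sL=60/221, sR=12/25; mL=-576/5525, mR=12/25; mL+mR=2076/5525 → advance +1; mR−mL=3228/5525 → turn +1·90°
n=1: pose=(-1,9,W); sL=6/13, sR=6/25; mL=36/325, mR=6/25; mL+mR=114/325 → advance +1; mR−mL=42/325 → turn +1·90°
n=2: pose=(-2,9,S); sL=20/39, sR=4/15; mL=8/65, mR=4/15; mL+mR=76/195 → advance +1; mR−mL=28/195 → turn +1·90°
n=3: pose=(-2,8,E); sL=15/52, sR=3/5; mL=-81/520, mR=3/5; mL+mR=231/520 → advance +1; mR−mL=393/520 → turn +1·90°
n=4: pose=(-1,8,N); sL=60/221, sR=12/25; mL=-576/5525, mR=12/25; mL+mR=2076/5525 → advance +1; mR−mL=3228/5525 → turn +1·90°
n=5: pose=(-1,9,W); sL=6/13, sR=6/25; mL=36/325, mR=6/25; mL+mR=114/325 → advance +1; mR−mL=42/325 → turn +1·90°
n=6: pose=(-2,9,S); sL=20/39, sR=4/15; mL=8/65, mR=4/15; mL+mR=76/195 → advance +1; mR−mL=28/195 → turn +1·90°
n=7: pose=(-2,8,E); sL=15/52, sR=3/5; mL=-81/520, mR=3/5; mL+mR=231/520 → advance +1; mR−mL=393/520 → turn +1·90°

0 60/221 12/25 -576/5525 12/25 -1 8 N
1 6/13 6/25 36/325 6/25 -1 9 W
2 20/39 4/15 8/65 4/15 -2 9 S
3 15/52 3/5 -81/520 3/5 -2 8 E
4 60/221 12/25 -576/5525 12/25 -1 8 N
5 6/13 6/25 36/325 6/25 -1 9 W
6 20/39 4/15 8/65 4/15 -2 9 S
7 15/52 3/5 -81/520 3/5 -2 8 E
final -1 8 N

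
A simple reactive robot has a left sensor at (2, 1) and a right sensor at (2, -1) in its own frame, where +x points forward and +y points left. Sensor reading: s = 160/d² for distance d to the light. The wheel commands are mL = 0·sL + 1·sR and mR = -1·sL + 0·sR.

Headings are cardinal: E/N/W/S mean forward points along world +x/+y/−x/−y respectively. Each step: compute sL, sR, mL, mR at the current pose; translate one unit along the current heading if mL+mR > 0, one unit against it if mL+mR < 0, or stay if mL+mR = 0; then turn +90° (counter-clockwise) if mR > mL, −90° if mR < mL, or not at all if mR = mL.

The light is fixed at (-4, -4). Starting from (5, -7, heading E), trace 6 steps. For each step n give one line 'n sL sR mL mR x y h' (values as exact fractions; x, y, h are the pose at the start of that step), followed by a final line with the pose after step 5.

0 32/25 160/137 160/137 -32/25 5 -7 E
1 80/53 80/37 80/37 -80/53 4 -7 S
2 160/61 32/9 32/9 -160/61 4 -8 W
3 4 40/17 40/17 -4 3 -8 N
4 160/97 160/117 160/117 -160/97 3 -9 E
5 80/49 80/37 80/37 -80/49 2 -9 S
final 2 -10 W

n=0: pose=(5,-7,E); sL=32/25, sR=160/137; mL=160/137, mR=-32/25; mL+mR=-384/3425 → advance -1; mR−mL=-8384/3425 → turn -1·90°
n=1: pose=(4,-7,S); sL=80/53, sR=80/37; mL=80/37, mR=-80/53; mL+mR=1280/1961 → advance +1; mR−mL=-7200/1961 → turn -1·90°
n=2: pose=(4,-8,W); sL=160/61, sR=32/9; mL=32/9, mR=-160/61; mL+mR=512/549 → advance +1; mR−mL=-3392/549 → turn -1·90°
n=3: pose=(3,-8,N); sL=4, sR=40/17; mL=40/17, mR=-4; mL+mR=-28/17 → advance -1; mR−mL=-108/17 → turn -1·90°
n=4: pose=(3,-9,E); sL=160/97, sR=160/117; mL=160/117, mR=-160/97; mL+mR=-3200/11349 → advance -1; mR−mL=-34240/11349 → turn -1·90°
n=5: pose=(2,-9,S); sL=80/49, sR=80/37; mL=80/37, mR=-80/49; mL+mR=960/1813 → advance +1; mR−mL=-6880/1813 → turn -1·90°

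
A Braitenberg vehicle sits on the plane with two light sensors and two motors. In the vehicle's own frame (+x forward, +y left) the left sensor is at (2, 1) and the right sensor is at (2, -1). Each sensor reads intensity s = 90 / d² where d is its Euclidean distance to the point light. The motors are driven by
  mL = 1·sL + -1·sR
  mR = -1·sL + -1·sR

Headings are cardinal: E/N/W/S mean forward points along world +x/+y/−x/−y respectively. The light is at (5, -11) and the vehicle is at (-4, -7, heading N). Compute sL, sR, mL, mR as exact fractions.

left sensor world pos  = (-5, -5); dL² = 136
right sensor world pos = (-3, -5); dR² = 100
sL = 90/136 = 45/68
sR = 90/100 = 9/10
mL = 1·sL + -1·sR = -81/340
mR = -1·sL + -1·sR = -531/340

45/68 9/10 -81/340 -531/340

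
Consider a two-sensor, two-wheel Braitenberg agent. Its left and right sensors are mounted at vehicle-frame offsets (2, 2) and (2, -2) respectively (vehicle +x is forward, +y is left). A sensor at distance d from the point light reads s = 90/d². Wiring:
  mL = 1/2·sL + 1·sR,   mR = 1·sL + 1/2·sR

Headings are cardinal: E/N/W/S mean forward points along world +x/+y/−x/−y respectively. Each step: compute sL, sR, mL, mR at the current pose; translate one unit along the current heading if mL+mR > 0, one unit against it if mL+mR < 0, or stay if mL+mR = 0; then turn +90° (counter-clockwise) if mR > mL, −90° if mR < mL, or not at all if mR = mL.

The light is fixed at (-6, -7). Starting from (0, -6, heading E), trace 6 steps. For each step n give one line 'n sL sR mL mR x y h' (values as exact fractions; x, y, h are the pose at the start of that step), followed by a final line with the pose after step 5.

n=0: pose=(0,-6,E); sL=90/73, sR=18/13; mL=1899/949, mR=1827/949; mL+mR=3726/949 → advance +1; mR−mL=-72/949 → turn -1·90°
n=1: pose=(1,-6,S); sL=45/41, sR=45/13; mL=4275/1066, mR=3015/1066; mL+mR=3645/533 → advance +1; mR−mL=-630/533 → turn -1·90°
n=2: pose=(1,-7,W); sL=90/29, sR=90/29; mL=135/29, mR=135/29; mL+mR=270/29 → advance +1; mR−mL=0 → turn +0·90°
n=3: pose=(0,-7,W); sL=9/2, sR=9/2; mL=27/4, mR=27/4; mL+mR=27/2 → advance +1; mR−mL=0 → turn +0·90°
n=4: pose=(-1,-7,W); sL=90/13, sR=90/13; mL=135/13, mR=135/13; mL+mR=270/13 → advance +1; mR−mL=0 → turn +0·90°
n=5: pose=(-2,-7,W); sL=45/4, sR=45/4; mL=135/8, mR=135/8; mL+mR=135/4 → advance +1; mR−mL=0 → turn +0·90°

0 90/73 18/13 1899/949 1827/949 0 -6 E
1 45/41 45/13 4275/1066 3015/1066 1 -6 S
2 90/29 90/29 135/29 135/29 1 -7 W
3 9/2 9/2 27/4 27/4 0 -7 W
4 90/13 90/13 135/13 135/13 -1 -7 W
5 45/4 45/4 135/8 135/8 -2 -7 W
final -3 -7 W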